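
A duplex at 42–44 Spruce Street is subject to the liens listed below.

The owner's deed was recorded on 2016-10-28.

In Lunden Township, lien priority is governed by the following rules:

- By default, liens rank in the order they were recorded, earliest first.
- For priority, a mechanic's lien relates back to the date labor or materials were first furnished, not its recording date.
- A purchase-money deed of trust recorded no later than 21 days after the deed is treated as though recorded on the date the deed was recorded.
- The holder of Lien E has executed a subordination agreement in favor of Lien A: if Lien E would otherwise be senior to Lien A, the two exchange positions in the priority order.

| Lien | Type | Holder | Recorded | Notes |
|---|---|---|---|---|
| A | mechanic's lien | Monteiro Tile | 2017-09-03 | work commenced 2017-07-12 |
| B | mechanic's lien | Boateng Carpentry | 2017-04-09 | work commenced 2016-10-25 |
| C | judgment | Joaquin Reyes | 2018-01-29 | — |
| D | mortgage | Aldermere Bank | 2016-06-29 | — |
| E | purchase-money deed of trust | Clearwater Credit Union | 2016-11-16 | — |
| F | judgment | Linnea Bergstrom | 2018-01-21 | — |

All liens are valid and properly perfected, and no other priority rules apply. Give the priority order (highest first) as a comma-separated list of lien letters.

First, effective dates: A relates back to 2017-07-12 (work commenced); B is treated as recorded 2016-10-25, the work-commencement date; E was recorded within the 21-day window, so its effective date is the deed date 2016-10-28.
By effective date: D (2016-06-29), B (2016-10-25), E (2016-10-28), A (2017-07-12), F (2018-01-21), C (2018-01-29).
E is senior to A before the subordination, so the two trade places.

D, B, A, E, F, C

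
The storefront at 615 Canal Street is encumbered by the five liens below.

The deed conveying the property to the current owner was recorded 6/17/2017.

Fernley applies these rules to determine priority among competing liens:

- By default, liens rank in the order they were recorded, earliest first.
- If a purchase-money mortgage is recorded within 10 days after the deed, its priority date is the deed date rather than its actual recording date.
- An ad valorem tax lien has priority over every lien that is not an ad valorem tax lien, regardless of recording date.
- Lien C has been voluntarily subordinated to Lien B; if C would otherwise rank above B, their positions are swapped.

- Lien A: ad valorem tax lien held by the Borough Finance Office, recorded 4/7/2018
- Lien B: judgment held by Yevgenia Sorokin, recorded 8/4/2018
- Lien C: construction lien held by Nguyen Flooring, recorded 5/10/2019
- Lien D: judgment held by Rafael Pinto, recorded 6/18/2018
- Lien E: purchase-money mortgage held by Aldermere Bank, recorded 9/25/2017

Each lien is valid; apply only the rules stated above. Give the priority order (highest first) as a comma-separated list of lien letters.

A, E, D, B, C

First, effective dates: E was recorded 100 days after the deed, outside the 10-day window, so it keeps its recording date.
A, as an ad valorem tax lien, has superpriority and ranks first.
Remaining liens by effective date: E (9/25/2017), D (6/18/2018), B (8/4/2018), C (5/10/2019).
C already ranks below B; the subordination has no effect.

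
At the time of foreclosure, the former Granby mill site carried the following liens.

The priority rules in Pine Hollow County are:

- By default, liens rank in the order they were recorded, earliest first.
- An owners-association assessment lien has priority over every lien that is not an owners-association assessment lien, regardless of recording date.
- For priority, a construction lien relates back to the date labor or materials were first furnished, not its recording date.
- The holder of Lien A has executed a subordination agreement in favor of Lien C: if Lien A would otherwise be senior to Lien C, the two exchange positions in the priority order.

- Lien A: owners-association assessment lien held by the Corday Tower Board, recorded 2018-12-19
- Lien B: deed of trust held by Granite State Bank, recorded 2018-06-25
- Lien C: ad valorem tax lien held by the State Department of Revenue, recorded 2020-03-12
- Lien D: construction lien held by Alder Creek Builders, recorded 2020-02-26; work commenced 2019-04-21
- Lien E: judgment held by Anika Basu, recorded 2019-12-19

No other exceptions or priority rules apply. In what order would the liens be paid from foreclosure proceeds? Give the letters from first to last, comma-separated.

Adjusting effective dates: D's effective date is 2019-04-21, when work began.
A is an owners-association assessment lien, so it outranks all other liens regardless of date.
Among the remaining liens, by effective date: B (2018-06-25), D (2019-04-21), E (2019-12-19), C (2020-03-12).
A would otherwise be senior to C, so under the subordination agreement A and C exchange positions.

C, B, D, E, A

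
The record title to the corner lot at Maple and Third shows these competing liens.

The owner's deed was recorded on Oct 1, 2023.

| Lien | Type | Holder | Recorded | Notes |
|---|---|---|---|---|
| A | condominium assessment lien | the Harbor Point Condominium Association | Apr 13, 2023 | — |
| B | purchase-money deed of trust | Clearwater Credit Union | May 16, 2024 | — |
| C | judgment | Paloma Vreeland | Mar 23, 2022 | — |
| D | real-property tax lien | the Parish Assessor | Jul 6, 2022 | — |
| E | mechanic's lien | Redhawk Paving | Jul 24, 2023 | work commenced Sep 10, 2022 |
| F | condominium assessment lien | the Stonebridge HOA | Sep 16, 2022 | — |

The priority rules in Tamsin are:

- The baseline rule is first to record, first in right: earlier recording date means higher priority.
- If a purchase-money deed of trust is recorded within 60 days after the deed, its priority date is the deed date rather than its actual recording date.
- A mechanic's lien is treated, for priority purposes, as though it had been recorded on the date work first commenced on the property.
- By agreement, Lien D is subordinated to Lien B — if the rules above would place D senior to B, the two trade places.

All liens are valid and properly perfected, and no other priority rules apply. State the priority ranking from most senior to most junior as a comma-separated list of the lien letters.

First, effective dates: B missed the 60-day window (228 days after the deed), so its recording date stands; E's effective date is Sep 10, 2022, when work began.
By effective date: C (Mar 23, 2022), D (Jul 6, 2022), E (Sep 10, 2022), F (Sep 16, 2022), A (Apr 13, 2023), B (May 16, 2024).
Because D would otherwise rank above B, the subordination swaps them.

C, B, E, F, A, D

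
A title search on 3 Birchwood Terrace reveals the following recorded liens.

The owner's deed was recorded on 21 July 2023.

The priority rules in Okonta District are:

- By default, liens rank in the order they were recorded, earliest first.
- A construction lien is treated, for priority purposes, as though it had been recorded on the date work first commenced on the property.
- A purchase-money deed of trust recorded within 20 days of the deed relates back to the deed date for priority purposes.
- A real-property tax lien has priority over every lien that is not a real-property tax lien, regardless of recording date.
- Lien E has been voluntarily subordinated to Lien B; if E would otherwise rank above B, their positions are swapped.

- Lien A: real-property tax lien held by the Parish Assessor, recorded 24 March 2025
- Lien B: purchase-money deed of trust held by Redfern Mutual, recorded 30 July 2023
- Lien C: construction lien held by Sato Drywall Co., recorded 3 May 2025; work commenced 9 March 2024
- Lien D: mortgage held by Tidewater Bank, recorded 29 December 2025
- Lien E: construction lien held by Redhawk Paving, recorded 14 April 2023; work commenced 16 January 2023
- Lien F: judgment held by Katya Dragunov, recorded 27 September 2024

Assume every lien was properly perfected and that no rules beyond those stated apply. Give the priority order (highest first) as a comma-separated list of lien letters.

First, effective dates: B's effective date is the deed date, 21 July 2023; C is treated as recorded 9 March 2024, the work-commencement date; E relates back to 16 January 2023 (work commenced).
A, as a real-property tax lien, has superpriority and ranks first.
Remaining liens by effective date: E (16 January 2023), B (21 July 2023), C (9 March 2024), F (27 September 2024), D (29 December 2025).
Because E would otherwise rank above B, the subordination swaps them.

A, B, E, C, F, D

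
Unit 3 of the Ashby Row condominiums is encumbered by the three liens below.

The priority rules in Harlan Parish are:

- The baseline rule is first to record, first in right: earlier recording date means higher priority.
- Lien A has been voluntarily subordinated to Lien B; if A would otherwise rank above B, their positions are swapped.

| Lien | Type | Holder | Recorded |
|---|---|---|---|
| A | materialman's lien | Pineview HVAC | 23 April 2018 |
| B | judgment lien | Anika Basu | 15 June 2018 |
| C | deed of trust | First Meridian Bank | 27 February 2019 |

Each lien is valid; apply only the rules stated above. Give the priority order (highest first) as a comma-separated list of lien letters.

Ordering by effective date: A (23 April 2018), B (15 June 2018), C (27 February 2019).
A is senior to B before the subordination, so the two trade places.

B, A, C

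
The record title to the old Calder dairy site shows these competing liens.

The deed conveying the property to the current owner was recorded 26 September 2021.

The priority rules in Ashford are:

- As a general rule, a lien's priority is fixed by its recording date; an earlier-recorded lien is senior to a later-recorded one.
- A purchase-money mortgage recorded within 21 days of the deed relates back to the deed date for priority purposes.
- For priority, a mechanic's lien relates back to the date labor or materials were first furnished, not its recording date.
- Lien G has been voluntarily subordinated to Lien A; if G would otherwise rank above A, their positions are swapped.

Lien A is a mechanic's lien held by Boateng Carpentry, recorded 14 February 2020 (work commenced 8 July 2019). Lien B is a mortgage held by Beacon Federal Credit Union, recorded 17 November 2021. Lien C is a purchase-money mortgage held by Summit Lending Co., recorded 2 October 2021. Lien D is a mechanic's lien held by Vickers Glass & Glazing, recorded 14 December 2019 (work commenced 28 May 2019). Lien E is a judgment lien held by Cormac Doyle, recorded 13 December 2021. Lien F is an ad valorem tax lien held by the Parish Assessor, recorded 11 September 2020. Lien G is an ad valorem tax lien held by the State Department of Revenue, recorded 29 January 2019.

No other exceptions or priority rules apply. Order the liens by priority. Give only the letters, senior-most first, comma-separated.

Effective dates after the stated exceptions: A is treated as recorded 8 July 2019, the work-commencement date; C was recorded within the 21-day window, so its effective date is the deed date 26 September 2021; D's effective date is 28 May 2019, when work began.
By effective date, earliest first: G (29 January 2019), D (28 May 2019), A (8 July 2019), F (11 September 2020), C (26 September 2021), B (17 November 2021), E (13 December 2021).
G is senior to A before the subordination, so the two trade places.

A, D, G, F, C, B, E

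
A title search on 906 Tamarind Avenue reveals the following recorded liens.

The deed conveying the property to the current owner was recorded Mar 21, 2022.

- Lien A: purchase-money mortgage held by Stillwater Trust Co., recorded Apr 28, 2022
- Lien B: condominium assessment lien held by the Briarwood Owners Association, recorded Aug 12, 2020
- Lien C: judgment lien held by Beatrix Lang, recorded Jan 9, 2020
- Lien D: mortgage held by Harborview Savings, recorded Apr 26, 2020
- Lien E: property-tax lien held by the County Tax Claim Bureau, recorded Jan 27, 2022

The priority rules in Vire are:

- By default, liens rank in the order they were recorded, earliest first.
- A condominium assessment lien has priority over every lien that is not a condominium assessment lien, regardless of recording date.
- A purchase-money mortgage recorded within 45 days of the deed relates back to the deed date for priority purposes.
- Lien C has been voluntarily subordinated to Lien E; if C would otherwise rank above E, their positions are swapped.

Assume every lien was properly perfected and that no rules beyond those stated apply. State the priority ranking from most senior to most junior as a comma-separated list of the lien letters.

Effective dates after the stated exceptions: A was recorded within the 45-day window, so its effective date is the deed date Mar 21, 2022.
B, as a condominium assessment lien, has superpriority and ranks first.
Among the remaining liens, by effective date: C (Jan 9, 2020), D (Apr 26, 2020), E (Jan 27, 2022), A (Mar 21, 2022).
The subordination applies — C was senior to E — so C and E swap.

B, E, D, C, A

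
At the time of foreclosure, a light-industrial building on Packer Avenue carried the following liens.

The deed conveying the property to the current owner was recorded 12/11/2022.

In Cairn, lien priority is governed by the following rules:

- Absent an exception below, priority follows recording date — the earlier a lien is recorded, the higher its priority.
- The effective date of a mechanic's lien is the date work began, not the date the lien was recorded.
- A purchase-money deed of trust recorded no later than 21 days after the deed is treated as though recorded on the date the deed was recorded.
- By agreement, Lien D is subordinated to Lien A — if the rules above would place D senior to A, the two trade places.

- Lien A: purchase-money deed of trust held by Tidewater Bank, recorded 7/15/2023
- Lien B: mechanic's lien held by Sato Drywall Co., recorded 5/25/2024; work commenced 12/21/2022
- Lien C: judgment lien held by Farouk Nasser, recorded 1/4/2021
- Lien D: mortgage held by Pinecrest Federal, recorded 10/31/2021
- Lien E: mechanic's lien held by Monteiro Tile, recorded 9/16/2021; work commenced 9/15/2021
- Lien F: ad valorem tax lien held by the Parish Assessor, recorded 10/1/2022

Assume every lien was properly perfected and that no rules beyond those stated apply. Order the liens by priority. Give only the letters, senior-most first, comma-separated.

Effective dates after the stated exceptions: A was recorded 216 days after the deed — beyond 21 days — so no relation-back applies; B is treated as recorded 12/21/2022, the work-commencement date; E relates back to 9/15/2021 (work commenced).
Ordering by effective date: C (1/4/2021), E (9/15/2021), D (10/31/2021), F (10/1/2022), B (12/21/2022), A (7/15/2023).
D would otherwise be senior to A, so under the subordination agreement D and A exchange positions.

C, E, A, F, B, D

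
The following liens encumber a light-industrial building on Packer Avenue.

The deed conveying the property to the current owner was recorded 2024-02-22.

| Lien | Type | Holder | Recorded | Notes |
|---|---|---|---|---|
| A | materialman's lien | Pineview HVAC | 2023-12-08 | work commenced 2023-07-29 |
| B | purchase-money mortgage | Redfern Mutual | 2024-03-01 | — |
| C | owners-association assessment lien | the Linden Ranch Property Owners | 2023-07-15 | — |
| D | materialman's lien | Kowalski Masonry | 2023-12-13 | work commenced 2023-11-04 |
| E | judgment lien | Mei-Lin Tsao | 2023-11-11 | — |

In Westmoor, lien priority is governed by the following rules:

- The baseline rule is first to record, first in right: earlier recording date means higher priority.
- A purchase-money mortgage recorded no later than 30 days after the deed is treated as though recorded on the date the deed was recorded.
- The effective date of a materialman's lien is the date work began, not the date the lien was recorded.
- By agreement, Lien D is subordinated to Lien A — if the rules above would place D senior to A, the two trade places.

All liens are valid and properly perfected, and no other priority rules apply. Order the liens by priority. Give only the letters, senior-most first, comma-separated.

C, A, D, E, B

Adjusting effective dates: A relates back to 2023-07-29 (work commenced); B was recorded within the 30-day window, so its effective date is the deed date 2024-02-22; D's effective date is 2023-11-04, when work began.
Sorted by effective date: C (2023-07-15), A (2023-07-29), D (2023-11-04), E (2023-11-11), B (2024-02-22).
Since D is not senior to A, the subordination leaves the order unchanged.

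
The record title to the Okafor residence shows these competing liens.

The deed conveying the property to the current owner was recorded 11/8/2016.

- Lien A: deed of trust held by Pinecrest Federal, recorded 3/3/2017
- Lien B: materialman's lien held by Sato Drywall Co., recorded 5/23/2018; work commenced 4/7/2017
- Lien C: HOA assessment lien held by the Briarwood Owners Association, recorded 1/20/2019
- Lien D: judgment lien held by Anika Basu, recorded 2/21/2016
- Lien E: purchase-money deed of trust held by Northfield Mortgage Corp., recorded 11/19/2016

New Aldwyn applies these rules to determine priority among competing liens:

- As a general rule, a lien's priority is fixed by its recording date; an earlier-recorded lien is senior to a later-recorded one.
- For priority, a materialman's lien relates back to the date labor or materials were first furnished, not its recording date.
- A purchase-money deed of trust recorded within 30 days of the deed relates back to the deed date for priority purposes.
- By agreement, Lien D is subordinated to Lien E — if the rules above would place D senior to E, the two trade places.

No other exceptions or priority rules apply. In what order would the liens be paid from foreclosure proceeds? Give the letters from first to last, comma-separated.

Effective dates after the stated exceptions: B's effective date is 4/7/2017, when work began; E relates back to the deed date 11/8/2016.
Ordering by effective date: D (2/21/2016), E (11/8/2016), A (3/3/2017), B (4/7/2017), C (1/20/2019).
Because D would otherwise rank above E, the subordination swaps them.

E, D, A, B, C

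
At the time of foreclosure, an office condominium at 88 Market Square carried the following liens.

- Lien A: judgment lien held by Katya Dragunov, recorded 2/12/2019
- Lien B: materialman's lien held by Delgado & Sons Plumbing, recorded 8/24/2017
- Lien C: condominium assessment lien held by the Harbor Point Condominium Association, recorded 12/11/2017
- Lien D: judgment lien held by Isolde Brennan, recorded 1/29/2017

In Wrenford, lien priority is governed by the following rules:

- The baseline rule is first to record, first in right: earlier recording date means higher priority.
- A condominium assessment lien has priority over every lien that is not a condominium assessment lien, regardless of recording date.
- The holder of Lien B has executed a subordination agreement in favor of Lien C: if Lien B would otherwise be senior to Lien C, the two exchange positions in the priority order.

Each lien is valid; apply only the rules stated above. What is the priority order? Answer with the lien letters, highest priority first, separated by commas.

C, D, B, A

C is a condominium assessment lien, so it outranks all other liens regardless of date.
Among the remaining liens, by effective date: D (1/29/2017), B (8/24/2017), A (2/12/2019).
Since B is not senior to C, the subordination leaves the order unchanged.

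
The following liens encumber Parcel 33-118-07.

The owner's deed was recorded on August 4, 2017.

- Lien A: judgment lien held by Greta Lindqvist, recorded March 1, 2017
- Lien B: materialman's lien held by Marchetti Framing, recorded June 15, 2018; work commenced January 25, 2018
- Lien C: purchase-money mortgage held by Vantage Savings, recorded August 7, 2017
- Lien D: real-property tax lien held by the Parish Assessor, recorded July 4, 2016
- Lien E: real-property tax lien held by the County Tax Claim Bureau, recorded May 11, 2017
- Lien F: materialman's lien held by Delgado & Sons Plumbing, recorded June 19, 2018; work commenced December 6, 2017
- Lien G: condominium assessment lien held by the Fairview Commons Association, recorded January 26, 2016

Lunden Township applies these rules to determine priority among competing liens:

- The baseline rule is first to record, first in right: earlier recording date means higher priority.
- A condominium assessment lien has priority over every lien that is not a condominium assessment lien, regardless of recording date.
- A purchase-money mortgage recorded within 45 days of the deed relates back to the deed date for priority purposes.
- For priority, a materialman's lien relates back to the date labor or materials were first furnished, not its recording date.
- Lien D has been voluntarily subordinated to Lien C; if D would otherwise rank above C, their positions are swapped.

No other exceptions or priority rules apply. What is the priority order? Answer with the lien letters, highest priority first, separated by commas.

Effective dates after the stated exceptions: B's effective date is January 25, 2018, when work began; C relates back to the deed date August 4, 2017; F relates back to December 6, 2017 (work commenced).
G is a condominium assessment lien, so it outranks all other liens regardless of date.
Among the remaining liens, by effective date: D (July 4, 2016), A (March 1, 2017), E (May 11, 2017), C (August 4, 2017), F (December 6, 2017), B (January 25, 2018).
D would otherwise be senior to C, so under the subordination agreement D and C exchange positions.

G, C, A, E, D, F, B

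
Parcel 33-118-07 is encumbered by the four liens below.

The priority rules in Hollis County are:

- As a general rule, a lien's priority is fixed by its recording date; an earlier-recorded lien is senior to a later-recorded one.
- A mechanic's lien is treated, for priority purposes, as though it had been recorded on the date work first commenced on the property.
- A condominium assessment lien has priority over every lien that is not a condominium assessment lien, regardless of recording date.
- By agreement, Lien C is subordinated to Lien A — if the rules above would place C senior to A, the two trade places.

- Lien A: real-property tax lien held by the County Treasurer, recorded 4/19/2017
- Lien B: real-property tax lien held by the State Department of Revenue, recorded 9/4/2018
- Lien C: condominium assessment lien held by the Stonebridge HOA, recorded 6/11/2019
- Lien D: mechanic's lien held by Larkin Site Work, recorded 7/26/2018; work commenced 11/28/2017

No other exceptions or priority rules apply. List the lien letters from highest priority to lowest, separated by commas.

A, C, D, B

Effective dates: D relates back to 11/28/2017 (work commenced).
As a condominium assessment lien, C is senior to every other lien.
Remaining liens by effective date: A (4/19/2017), D (11/28/2017), B (9/4/2018).
Because C would otherwise rank above A, the subordination swaps them.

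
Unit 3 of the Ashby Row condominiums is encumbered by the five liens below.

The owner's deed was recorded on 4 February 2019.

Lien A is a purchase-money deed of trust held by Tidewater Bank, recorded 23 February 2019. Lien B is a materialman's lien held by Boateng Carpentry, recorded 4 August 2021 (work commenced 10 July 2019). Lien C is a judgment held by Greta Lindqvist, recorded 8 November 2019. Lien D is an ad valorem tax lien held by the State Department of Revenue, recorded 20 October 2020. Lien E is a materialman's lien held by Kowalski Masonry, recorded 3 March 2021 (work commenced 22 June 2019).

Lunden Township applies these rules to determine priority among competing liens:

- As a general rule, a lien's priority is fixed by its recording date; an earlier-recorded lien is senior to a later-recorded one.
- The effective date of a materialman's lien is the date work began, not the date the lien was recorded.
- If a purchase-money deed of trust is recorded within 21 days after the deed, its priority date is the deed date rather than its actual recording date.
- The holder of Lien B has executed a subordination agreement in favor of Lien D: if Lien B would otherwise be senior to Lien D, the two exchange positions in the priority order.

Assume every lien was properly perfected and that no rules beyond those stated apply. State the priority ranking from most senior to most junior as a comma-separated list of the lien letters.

A, E, D, C, B

First, effective dates: A relates back to the deed date 4 February 2019; B relates back to 10 July 2019 (work commenced); E is treated as recorded 22 June 2019, the work-commencement date.
By effective date: A (4 February 2019), E (22 June 2019), B (10 July 2019), C (8 November 2019), D (20 October 2020).
B is senior to D before the subordination, so the two trade places.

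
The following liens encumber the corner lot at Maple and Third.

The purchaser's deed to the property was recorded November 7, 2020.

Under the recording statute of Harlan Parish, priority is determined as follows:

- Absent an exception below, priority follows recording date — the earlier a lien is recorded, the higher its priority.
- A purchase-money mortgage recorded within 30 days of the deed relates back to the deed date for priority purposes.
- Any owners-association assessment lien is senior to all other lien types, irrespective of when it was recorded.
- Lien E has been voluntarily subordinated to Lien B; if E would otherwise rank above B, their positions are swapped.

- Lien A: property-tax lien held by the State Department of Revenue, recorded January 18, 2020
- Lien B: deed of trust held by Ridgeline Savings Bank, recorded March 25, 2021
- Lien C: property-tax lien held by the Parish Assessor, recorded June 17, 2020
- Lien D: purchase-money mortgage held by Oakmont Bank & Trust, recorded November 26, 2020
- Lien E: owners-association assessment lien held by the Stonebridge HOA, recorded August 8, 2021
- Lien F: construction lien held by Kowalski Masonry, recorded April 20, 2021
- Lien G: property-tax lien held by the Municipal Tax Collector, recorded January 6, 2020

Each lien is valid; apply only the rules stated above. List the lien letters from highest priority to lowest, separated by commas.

Adjusting effective dates: D relates back to the deed date November 7, 2020.
E is an owners-association assessment lien and takes priority over every other lien.
Ordering the rest by effective date: G (January 6, 2020), A (January 18, 2020), C (June 17, 2020), D (November 7, 2020), B (March 25, 2021), F (April 20, 2021).
E would otherwise be senior to B, so under the subordination agreement E and B exchange positions.

B, G, A, C, D, E, F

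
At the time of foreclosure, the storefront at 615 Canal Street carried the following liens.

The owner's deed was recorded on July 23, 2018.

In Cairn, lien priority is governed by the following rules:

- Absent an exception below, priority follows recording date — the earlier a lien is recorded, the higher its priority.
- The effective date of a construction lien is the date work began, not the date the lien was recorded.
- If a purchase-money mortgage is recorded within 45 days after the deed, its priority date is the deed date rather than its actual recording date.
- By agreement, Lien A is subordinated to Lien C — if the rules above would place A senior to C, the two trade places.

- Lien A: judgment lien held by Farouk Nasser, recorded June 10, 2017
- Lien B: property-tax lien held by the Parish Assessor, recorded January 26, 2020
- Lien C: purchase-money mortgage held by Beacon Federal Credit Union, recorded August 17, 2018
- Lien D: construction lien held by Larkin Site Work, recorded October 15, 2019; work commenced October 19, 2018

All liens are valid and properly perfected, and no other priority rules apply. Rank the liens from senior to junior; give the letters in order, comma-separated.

C, A, D, B

First, effective dates: C's effective date is the deed date, July 23, 2018; D's effective date is October 19, 2018, when work began.
Sorted by effective date: A (June 10, 2017), C (July 23, 2018), D (October 19, 2018), B (January 26, 2020).
Because A would otherwise rank above C, the subordination swaps them.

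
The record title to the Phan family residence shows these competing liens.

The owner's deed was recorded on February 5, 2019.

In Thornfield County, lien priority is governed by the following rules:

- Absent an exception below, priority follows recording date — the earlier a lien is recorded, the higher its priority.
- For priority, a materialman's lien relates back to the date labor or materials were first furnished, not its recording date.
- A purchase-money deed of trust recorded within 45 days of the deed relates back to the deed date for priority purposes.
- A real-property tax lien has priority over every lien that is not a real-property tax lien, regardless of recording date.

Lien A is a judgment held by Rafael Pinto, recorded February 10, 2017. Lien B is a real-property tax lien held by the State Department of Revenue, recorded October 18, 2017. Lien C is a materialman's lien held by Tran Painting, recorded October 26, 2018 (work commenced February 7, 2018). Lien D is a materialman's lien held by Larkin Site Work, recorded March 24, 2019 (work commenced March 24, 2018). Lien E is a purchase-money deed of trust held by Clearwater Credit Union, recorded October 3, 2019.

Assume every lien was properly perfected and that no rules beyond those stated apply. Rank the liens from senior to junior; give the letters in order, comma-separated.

First, effective dates: C relates back to February 7, 2018 (work commenced); D relates back to March 24, 2018 (work commenced); E was recorded 240 days after the deed, outside the 45-day window, so it keeps its recording date.
B is a real-property tax lien, so it outranks all other liens regardless of date.
Ordering the rest by effective date: A (February 10, 2017), C (February 7, 2018), D (March 24, 2018), E (October 3, 2019).

B, A, C, D, E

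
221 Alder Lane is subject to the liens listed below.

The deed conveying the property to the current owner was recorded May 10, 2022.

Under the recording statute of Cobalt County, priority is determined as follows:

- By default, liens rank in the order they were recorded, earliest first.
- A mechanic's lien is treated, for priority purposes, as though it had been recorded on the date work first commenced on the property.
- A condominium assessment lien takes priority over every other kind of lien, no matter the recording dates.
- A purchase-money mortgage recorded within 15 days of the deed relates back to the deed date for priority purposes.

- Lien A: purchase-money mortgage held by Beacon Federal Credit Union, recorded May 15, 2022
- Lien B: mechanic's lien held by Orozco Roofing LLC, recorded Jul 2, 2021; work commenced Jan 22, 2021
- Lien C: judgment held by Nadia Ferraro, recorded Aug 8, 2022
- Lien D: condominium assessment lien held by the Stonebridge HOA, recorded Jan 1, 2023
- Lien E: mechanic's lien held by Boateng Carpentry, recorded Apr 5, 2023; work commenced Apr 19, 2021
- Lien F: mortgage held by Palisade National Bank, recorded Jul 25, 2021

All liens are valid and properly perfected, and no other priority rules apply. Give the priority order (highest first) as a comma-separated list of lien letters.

First, effective dates: A relates back to the deed date May 10, 2022; B is treated as recorded Jan 22, 2021, the work-commencement date; E relates back to Apr 19, 2021 (work commenced).
As a condominium assessment lien, D is senior to every other lien.
Ordering the rest by effective date: B (Jan 22, 2021), E (Apr 19, 2021), F (Jul 25, 2021), A (May 10, 2022), C (Aug 8, 2022).

D, B, E, F, A, C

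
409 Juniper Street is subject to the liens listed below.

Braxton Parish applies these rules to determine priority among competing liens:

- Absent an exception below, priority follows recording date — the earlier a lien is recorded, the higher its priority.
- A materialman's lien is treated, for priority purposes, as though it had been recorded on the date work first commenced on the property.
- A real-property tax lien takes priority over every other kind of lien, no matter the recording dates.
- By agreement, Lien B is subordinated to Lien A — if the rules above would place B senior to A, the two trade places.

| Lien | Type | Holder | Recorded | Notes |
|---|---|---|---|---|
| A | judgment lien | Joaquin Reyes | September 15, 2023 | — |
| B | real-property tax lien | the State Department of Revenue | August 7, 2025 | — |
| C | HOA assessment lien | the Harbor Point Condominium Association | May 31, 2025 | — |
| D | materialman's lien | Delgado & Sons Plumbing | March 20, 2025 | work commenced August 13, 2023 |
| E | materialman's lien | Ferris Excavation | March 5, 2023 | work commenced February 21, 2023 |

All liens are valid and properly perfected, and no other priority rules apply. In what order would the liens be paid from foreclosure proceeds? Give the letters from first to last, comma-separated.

A, E, D, B, C

First, effective dates: D is treated as recorded August 13, 2023, the work-commencement date; E's effective date is February 21, 2023, when work began.
As a real-property tax lien, B is senior to every other lien.
Among the remaining liens, by effective date: E (February 21, 2023), D (August 13, 2023), A (September 15, 2023), C (May 31, 2025).
B would otherwise be senior to A, so under the subordination agreement B and A exchange positions.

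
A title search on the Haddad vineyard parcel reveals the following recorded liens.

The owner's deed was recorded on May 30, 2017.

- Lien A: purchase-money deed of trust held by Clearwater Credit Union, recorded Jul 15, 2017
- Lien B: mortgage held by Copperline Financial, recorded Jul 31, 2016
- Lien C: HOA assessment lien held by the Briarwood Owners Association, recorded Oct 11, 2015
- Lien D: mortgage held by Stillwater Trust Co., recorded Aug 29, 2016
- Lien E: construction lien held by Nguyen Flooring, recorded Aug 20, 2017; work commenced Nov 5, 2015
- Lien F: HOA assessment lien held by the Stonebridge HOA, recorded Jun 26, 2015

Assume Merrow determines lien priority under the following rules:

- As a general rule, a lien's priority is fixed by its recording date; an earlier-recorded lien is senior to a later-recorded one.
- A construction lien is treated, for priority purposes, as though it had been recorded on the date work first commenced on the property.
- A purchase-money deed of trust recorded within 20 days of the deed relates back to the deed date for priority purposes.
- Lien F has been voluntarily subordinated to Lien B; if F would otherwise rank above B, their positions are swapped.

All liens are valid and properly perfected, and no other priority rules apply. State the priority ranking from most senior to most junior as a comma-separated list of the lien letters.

B, C, E, F, D, A

First, effective dates: A missed the 20-day window (46 days after the deed), so its recording date stands; E relates back to Nov 5, 2015 (work commenced).
By effective date, earliest first: F (Jun 26, 2015), C (Oct 11, 2015), E (Nov 5, 2015), B (Jul 31, 2016), D (Aug 29, 2016), A (Jul 15, 2017).
F would otherwise be senior to B, so under the subordination agreement F and B exchange positions.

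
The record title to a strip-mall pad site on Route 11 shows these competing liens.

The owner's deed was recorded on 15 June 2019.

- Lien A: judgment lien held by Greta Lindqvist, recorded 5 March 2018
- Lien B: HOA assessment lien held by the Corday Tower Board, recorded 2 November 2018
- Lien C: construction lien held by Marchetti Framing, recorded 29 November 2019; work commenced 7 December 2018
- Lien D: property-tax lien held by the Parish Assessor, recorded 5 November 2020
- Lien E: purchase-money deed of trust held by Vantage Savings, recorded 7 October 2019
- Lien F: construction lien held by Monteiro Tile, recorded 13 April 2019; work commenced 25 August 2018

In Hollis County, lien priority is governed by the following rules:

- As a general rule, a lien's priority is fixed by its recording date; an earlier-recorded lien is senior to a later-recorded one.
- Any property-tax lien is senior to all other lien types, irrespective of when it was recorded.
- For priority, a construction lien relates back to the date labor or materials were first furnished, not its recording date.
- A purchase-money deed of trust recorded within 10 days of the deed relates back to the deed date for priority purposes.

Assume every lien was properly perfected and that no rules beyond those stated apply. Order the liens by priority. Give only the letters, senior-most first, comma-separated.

Effective dates after the stated exceptions: C is treated as recorded 7 December 2018, the work-commencement date; E missed the 10-day window (114 days after the deed), so its recording date stands; F's effective date is 25 August 2018, when work began.
D is a property-tax lien, so it outranks all other liens regardless of date.
Ordering the rest by effective date: A (5 March 2018), F (25 August 2018), B (2 November 2018), C (7 December 2018), E (7 October 2019).

D, A, F, B, C, E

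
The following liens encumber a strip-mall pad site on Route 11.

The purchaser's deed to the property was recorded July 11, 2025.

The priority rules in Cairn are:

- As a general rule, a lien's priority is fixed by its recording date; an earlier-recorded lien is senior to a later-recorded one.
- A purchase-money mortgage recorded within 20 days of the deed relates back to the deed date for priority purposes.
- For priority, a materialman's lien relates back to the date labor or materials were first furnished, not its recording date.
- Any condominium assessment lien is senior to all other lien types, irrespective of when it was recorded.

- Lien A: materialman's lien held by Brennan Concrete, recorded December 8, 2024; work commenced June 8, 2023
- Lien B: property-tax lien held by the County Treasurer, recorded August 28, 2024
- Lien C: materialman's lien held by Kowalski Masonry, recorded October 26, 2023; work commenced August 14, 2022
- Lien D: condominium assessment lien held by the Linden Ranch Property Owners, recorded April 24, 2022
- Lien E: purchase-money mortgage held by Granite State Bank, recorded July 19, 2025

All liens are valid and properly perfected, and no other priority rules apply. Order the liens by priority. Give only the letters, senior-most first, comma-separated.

Effective dates: A relates back to June 8, 2023 (work commenced); C relates back to August 14, 2022 (work commenced); E's effective date is the deed date, July 11, 2025.
D is a condominium assessment lien and takes priority over every other lien.
Ordering the rest by effective date: C (August 14, 2022), A (June 8, 2023), B (August 28, 2024), E (July 11, 2025).

D, C, A, B, E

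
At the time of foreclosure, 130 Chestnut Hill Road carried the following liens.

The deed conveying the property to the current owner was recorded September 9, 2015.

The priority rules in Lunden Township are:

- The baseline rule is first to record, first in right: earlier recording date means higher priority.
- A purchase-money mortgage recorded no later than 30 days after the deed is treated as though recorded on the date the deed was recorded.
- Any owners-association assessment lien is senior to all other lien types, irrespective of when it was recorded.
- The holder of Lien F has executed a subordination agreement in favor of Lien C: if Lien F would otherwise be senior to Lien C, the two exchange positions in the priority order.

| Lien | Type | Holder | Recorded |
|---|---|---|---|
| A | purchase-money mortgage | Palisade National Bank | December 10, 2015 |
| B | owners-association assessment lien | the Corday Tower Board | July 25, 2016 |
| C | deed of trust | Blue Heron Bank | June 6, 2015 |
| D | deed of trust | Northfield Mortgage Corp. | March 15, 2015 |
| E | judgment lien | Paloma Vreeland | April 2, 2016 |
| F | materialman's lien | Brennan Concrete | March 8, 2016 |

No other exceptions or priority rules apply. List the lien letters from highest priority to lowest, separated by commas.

B, D, C, A, F, E

Effective dates after the stated exceptions: A was recorded 92 days after the deed — beyond 30 days — so no relation-back applies.
B is an owners-association assessment lien, so it outranks all other liens regardless of date.
The other liens, earliest effective date first: D (March 15, 2015), C (June 6, 2015), A (December 10, 2015), F (March 8, 2016), E (April 2, 2016).
Since F is not senior to C, the subordination leaves the order unchanged.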